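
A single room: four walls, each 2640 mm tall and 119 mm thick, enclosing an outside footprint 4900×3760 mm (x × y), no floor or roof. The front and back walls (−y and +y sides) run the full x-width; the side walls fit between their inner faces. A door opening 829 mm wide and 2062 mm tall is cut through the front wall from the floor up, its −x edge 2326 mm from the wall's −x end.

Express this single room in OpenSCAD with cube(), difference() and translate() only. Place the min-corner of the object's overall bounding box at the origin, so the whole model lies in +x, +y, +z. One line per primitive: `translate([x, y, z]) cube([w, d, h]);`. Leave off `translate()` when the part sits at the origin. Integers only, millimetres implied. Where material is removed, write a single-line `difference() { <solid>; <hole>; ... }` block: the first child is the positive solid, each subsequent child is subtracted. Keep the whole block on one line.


difference() { cube([4900, 119, 2640]); translate([2326, 0, 0]) cube([829, 119, 2062]); }
translate([0, 3641, 0]) cube([4900, 119, 2640]);
translate([0, 119, 0]) cube([119, 3522, 2640]);
translate([4781, 119, 0]) cube([119, 3522, 2640]);


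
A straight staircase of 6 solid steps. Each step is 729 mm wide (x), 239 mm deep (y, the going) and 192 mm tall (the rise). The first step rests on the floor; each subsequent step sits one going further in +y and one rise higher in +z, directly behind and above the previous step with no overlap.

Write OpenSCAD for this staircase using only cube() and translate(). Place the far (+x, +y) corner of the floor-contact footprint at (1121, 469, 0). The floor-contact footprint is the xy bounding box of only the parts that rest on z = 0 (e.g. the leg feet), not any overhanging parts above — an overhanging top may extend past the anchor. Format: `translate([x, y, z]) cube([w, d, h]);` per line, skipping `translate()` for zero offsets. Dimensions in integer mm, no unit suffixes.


translate([392, 230, 0]) cube([729, 239, 192]);
translate([392, 469, 192]) cube([729, 239, 192]);
translate([392, 708, 384]) cube([729, 239, 192]);
translate([392, 947, 576]) cube([729, 239, 192]);
translate([392, 1186, 768]) cube([729, 239, 192]);
translate([392, 1425, 960]) cube([729, 239, 192]);


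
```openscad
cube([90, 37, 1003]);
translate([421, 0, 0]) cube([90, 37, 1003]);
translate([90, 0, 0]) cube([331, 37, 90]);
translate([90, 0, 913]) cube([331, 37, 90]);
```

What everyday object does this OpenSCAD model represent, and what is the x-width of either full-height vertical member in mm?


A picture frame. The border width is 90 mm.

Four thin pieces enclosing a rectangular opening — a picture frame. The two full-height stiles are 1003 mm tall; the top rail sits at z = 913 and is 90 mm tall, so the border above the opening is 1003 − 913 = 90 mm, matching the stile x-width.


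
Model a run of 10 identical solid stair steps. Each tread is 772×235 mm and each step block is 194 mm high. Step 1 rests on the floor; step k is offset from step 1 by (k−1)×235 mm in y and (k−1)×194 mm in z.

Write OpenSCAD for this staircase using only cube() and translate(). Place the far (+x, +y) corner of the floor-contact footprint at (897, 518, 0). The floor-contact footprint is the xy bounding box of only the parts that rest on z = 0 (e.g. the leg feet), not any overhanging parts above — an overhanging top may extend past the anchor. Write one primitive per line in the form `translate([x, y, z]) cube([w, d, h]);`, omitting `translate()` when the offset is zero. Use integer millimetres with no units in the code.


translate([125, 283, 0]) cube([772, 235, 194]);
translate([125, 518, 194]) cube([772, 235, 194]);
translate([125, 753, 388]) cube([772, 235, 194]);
translate([125, 988, 582]) cube([772, 235, 194]);
translate([125, 1223, 776]) cube([772, 235, 194]);
translate([125, 1458, 970]) cube([772, 235, 194]);
translate([125, 1693, 1164]) cube([772, 235, 194]);
translate([125, 1928, 1358]) cube([772, 235, 194]);
translate([125, 2163, 1552]) cube([772, 235, 194]);
translate([125, 2398, 1746]) cube([772, 235, 194]);


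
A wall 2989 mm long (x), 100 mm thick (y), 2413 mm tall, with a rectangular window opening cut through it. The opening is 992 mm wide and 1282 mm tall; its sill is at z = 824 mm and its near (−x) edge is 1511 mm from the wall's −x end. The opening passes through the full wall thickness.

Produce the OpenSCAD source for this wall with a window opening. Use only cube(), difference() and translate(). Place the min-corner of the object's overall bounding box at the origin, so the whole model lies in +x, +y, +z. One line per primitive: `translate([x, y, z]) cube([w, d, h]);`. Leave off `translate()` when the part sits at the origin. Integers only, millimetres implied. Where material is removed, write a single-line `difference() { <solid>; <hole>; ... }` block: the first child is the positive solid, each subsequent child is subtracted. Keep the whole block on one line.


difference() { cube([2989, 100, 2413]); translate([1511, 0, 824]) cube([992, 100, 1282]); }


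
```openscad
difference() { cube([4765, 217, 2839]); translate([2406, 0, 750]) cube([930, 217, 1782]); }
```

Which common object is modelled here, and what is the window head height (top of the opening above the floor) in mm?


A wall with a window opening. The window head height is 2532 mm.

A wall with a rectangular opening subtracted — a window. Sill at z = 750, opening 1782 mm tall, so the head is at 750 + 1782 = 2532 mm.


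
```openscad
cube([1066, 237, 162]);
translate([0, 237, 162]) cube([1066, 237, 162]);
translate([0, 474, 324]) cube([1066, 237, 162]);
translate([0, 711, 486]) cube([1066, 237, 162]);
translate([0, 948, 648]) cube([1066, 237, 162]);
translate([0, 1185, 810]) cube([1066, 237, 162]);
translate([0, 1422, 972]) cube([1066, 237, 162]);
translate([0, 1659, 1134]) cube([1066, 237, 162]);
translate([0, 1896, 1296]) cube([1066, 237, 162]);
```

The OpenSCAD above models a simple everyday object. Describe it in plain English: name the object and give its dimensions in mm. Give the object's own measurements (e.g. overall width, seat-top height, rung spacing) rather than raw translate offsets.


A straight staircase of 9 solid steps. Each step is 1066 mm wide (x), 237 mm deep (y, the going) and 162 mm tall (the rise). The first step rests on the floor; each subsequent step sits one going further in +y and one rise higher in +z, directly behind and above the previous step with no overlap.


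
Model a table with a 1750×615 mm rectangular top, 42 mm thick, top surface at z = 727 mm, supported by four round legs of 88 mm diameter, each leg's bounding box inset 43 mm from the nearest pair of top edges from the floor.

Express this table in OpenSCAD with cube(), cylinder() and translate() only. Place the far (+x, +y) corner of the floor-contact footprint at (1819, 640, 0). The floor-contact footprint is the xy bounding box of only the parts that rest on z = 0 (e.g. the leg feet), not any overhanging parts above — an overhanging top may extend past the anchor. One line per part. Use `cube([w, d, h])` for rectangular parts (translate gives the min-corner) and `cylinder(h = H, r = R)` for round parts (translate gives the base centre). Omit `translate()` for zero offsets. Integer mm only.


translate([112, 68, 685]) cube([1750, 615, 42]);
translate([199, 155, 0]) cylinder(h = 685, r = 44);
translate([1775, 155, 0]) cylinder(h = 685, r = 44);
translate([199, 596, 0]) cylinder(h = 685, r = 44);
translate([1775, 596, 0]) cylinder(h = 685, r = 44);


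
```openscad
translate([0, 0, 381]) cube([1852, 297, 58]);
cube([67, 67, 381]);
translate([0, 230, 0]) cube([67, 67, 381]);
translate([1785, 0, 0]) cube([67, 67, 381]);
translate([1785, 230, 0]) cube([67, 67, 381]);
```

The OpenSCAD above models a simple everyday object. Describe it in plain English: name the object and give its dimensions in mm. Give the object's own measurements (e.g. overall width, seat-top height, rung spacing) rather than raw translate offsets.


A bench: a 1852×297 mm seat slab, 58 mm thick, top at z = 439 mm, on four 67×67 mm square legs flush with the seat corners and standing on z = 0.


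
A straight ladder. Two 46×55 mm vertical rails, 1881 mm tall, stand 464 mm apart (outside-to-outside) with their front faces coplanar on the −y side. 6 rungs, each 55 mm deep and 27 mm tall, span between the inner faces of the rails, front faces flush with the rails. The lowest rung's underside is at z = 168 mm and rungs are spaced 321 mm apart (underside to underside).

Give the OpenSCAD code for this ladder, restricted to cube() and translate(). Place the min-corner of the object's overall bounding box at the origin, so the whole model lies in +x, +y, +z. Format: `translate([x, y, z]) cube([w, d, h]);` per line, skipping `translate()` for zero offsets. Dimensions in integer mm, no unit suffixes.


cube([46, 55, 1881]);
translate([418, 0, 0]) cube([46, 55, 1881]);
translate([46, 0, 168]) cube([372, 55, 27]);
translate([46, 0, 489]) cube([372, 55, 27]);
translate([46, 0, 810]) cube([372, 55, 27]);
translate([46, 0, 1131]) cube([372, 55, 27]);
translate([46, 0, 1452]) cube([372, 55, 27]);
translate([46, 0, 1773]) cube([372, 55, 27]);


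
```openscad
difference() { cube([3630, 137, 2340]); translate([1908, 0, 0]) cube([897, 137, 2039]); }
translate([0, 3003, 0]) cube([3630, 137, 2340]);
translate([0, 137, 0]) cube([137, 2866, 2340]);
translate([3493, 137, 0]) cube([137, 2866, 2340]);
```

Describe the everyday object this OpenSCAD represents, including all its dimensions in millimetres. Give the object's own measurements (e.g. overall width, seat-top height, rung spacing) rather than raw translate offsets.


A single room: four walls, each 2340 mm tall and 137 mm thick, enclosing an outside footprint 3630×3140 mm (x × y), no floor or roof. The front and back walls (−y and +y sides) run the full x-width; the side walls fit between their inner faces. A door opening 897 mm wide and 2039 mm tall is cut through the front wall from the floor up, its −x edge 1908 mm from the wall's −x end.


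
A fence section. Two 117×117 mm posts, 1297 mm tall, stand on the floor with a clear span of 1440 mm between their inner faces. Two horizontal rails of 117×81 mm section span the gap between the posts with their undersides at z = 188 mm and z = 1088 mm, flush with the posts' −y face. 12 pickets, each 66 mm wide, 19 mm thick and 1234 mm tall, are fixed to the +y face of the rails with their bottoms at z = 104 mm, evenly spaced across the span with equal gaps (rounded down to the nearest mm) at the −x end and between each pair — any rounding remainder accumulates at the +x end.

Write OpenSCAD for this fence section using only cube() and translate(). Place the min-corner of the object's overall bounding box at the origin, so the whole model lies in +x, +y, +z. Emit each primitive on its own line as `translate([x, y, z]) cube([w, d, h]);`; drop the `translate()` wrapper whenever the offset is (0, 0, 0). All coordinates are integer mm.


cube([117, 117, 1297]);
translate([1557, 0, 0]) cube([117, 117, 1297]);
translate([117, 0, 188]) cube([1440, 117, 81]);
translate([117, 0, 1088]) cube([1440, 117, 81]);
translate([166, 117, 104]) cube([66, 19, 1234]);
translate([281, 117, 104]) cube([66, 19, 1234]);
translate([396, 117, 104]) cube([66, 19, 1234]);
translate([511, 117, 104]) cube([66, 19, 1234]);
translate([626, 117, 104]) cube([66, 19, 1234]);
translate([741, 117, 104]) cube([66, 19, 1234]);
translate([856, 117, 104]) cube([66, 19, 1234]);
translate([971, 117, 104]) cube([66, 19, 1234]);
translate([1086, 117, 104]) cube([66, 19, 1234]);
translate([1201, 117, 104]) cube([66, 19, 1234]);
translate([1316, 117, 104]) cube([66, 19, 1234]);
translate([1431, 117, 104]) cube([66, 19, 1234]);


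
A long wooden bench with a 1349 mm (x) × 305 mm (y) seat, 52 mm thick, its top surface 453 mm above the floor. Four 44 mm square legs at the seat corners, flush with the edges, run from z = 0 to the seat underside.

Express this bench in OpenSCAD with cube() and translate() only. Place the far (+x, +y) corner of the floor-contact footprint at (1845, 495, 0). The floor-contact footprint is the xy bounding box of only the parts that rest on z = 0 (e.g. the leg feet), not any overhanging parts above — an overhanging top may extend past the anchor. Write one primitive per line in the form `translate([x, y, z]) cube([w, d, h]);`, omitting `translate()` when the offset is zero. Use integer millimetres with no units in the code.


translate([496, 190, 401]) cube([1349, 305, 52]);
translate([496, 190, 0]) cube([44, 44, 401]);
translate([496, 451, 0]) cube([44, 44, 401]);
translate([1801, 190, 0]) cube([44, 44, 401]);
translate([1801, 451, 0]) cube([44, 44, 401]);


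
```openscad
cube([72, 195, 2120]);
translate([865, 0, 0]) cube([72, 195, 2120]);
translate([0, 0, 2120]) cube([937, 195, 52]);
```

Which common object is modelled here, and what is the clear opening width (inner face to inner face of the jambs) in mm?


A door frame. The clear opening width is 793 mm.

Two 2120 mm tall posts with a header on top — a door frame. The left jamb is 72 mm wide at x = 0; the right jamb starts at x = 865. The clear opening is 865 − 72 = 793 mm.


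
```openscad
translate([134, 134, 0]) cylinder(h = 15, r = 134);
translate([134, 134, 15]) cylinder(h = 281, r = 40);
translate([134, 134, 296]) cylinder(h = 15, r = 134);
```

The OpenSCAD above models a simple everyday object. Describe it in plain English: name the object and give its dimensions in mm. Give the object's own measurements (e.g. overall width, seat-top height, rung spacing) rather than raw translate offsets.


A spool: two coaxial disc flanges of radius 134 mm and thickness 15 mm, joined by a core cylinder of radius 40 mm and height 281 mm. The lower flange rests on z = 0 and the three cylinders share a vertical axis.


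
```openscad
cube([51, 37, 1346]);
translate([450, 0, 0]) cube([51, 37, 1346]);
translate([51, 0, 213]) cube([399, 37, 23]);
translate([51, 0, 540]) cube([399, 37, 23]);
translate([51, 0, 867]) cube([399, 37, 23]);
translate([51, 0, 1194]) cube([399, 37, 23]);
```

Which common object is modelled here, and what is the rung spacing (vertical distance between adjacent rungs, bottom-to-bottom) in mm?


A ladder. The rung spacing is 327 mm.

Two tall 51×37 posts with 4 short bars between them — a ladder. Adjacent rungs sit at z = 213 and z = 540, so the spacing is 540 − 213 = 327 mm.


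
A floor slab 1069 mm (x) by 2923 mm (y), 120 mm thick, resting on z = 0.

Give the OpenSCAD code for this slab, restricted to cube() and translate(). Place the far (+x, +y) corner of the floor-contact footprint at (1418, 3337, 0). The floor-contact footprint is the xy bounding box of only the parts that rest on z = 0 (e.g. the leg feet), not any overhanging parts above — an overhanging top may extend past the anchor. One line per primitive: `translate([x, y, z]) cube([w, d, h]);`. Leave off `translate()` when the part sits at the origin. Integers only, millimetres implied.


translate([349, 414, 0]) cube([1069, 2923, 120]);


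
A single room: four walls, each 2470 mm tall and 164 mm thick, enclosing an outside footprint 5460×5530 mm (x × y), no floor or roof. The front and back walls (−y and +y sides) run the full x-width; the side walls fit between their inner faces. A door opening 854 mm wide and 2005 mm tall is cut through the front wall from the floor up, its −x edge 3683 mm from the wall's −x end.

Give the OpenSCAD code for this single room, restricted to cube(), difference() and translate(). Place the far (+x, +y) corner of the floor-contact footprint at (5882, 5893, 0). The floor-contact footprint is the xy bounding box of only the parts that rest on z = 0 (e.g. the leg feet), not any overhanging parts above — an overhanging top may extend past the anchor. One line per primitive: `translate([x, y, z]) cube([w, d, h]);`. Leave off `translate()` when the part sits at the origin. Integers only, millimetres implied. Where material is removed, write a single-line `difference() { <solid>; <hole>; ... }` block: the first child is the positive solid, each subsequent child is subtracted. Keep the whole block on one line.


difference() { translate([422, 363, 0]) cube([5460, 164, 2470]); translate([4105, 363, 0]) cube([854, 164, 2005]); }
translate([422, 5729, 0]) cube([5460, 164, 2470]);
translate([422, 527, 0]) cube([164, 5202, 2470]);
translate([5718, 527, 0]) cube([164, 5202, 2470]);


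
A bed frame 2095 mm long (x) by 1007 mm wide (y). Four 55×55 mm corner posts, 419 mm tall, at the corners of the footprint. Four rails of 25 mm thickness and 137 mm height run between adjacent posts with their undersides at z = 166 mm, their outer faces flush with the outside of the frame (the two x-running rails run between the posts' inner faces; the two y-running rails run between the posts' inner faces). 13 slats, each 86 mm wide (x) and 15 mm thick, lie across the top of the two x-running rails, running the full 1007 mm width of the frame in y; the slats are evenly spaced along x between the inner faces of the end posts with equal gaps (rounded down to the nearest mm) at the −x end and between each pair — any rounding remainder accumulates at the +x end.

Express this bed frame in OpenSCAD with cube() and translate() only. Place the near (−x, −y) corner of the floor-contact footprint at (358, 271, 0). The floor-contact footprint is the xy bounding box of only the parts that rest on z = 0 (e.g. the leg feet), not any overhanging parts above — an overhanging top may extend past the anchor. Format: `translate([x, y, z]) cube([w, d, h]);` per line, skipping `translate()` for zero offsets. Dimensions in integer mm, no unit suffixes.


translate([358, 271, 0]) cube([55, 55, 419]);
translate([358, 1223, 0]) cube([55, 55, 419]);
translate([2398, 271, 0]) cube([55, 55, 419]);
translate([2398, 1223, 0]) cube([55, 55, 419]);
translate([413, 271, 166]) cube([1985, 25, 137]);
translate([413, 1253, 166]) cube([1985, 25, 137]);
translate([358, 326, 166]) cube([25, 897, 137]);
translate([2428, 326, 166]) cube([25, 897, 137]);
translate([474, 271, 303]) cube([86, 1007, 15]);
translate([621, 271, 303]) cube([86, 1007, 15]);
translate([768, 271, 303]) cube([86, 1007, 15]);
translate([915, 271, 303]) cube([86, 1007, 15]);
translate([1062, 271, 303]) cube([86, 1007, 15]);
translate([1209, 271, 303]) cube([86, 1007, 15]);
translate([1356, 271, 303]) cube([86, 1007, 15]);
translate([1503, 271, 303]) cube([86, 1007, 15]);
translate([1650, 271, 303]) cube([86, 1007, 15]);
translate([1797, 271, 303]) cube([86, 1007, 15]);
translate([1944, 271, 303]) cube([86, 1007, 15]);
translate([2091, 271, 303]) cube([86, 1007, 15]);
translate([2238, 271, 303]) cube([86, 1007, 15]);


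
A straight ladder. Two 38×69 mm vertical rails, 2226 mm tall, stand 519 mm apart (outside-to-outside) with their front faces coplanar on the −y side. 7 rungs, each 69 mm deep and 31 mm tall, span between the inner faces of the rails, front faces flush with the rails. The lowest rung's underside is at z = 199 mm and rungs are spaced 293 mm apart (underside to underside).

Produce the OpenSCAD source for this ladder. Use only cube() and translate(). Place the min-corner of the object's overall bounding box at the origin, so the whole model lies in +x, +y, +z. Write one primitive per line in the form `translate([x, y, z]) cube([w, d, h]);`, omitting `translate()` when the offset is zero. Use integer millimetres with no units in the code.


// rung span = 519 - 2*38 = 443
// rung[k] z = 199 + k*293
cube([38, 69, 2226]);
translate([481, 0, 0]) cube([38, 69, 2226]);
translate([38, 0, 199]) cube([443, 69, 31]);
translate([38, 0, 492]) cube([443, 69, 31]);
translate([38, 0, 785]) cube([443, 69, 31]);
translate([38, 0, 1078]) cube([443, 69, 31]);
translate([38, 0, 1371]) cube([443, 69, 31]);
translate([38, 0, 1664]) cube([443, 69, 31]);
translate([38, 0, 1957]) cube([443, 69, 31]);


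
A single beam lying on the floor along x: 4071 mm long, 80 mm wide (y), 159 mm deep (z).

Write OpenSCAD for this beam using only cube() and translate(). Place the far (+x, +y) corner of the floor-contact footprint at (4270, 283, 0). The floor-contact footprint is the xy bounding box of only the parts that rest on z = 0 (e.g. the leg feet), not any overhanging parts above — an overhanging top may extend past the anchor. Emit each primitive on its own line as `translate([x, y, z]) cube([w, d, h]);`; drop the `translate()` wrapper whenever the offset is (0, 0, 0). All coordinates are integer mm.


translate([199, 203, 0]) cube([4071, 80, 159]);


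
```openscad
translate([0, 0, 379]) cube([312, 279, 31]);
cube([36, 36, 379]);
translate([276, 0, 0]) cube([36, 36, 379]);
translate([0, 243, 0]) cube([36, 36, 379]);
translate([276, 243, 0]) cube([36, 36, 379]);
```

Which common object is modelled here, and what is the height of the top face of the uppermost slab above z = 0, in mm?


A stool. The seat height is 410 mm.

A 312×279×31 slab at z = 379 on four corner posts — a stool. The seat top is 379 + 31 = 410 mm.


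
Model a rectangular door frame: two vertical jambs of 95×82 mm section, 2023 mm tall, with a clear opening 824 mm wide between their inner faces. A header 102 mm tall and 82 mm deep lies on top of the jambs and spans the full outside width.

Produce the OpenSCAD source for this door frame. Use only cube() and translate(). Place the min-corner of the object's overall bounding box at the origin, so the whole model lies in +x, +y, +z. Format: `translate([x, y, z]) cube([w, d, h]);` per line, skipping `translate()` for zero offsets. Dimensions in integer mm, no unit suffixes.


cube([95, 82, 2023]);
translate([919, 0, 0]) cube([95, 82, 2023]);
translate([0, 0, 2023]) cube([1014, 82, 102]);


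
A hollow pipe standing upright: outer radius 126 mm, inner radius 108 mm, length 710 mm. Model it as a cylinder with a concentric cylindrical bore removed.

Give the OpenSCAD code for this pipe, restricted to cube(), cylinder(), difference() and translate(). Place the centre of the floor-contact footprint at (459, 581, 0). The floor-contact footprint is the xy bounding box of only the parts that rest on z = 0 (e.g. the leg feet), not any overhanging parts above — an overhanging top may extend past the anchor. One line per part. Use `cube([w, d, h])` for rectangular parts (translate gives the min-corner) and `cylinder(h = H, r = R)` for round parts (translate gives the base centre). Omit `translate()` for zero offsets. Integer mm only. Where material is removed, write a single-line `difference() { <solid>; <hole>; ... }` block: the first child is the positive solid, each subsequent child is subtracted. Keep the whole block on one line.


difference() { translate([459, 581, 0]) cylinder(h = 710, r = 126); translate([459, 581, 0]) cylinder(h = 710, r = 108); }


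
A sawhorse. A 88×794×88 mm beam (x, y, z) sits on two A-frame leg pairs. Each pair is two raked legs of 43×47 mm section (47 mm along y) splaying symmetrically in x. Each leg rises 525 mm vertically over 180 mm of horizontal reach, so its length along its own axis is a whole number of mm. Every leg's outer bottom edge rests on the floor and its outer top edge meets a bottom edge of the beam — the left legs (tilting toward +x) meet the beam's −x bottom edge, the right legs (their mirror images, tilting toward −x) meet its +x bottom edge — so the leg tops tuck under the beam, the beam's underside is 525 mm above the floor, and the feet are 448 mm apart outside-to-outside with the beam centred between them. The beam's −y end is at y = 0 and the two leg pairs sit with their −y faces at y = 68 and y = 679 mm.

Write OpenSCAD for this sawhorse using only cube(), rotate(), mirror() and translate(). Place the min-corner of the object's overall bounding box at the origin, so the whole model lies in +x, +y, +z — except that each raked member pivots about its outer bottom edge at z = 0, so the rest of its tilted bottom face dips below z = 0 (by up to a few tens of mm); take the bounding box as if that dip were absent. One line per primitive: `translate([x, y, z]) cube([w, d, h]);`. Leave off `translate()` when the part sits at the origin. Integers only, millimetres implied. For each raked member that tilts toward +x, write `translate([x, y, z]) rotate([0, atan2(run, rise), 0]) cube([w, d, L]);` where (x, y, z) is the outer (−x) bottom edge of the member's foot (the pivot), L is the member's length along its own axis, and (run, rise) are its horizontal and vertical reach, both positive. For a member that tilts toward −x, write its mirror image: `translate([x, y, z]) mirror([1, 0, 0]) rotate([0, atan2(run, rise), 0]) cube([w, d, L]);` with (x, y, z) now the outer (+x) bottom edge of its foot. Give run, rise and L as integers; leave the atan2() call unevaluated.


translate([180, 0, 525]) cube([88, 794, 88]);
translate([0, 68, 0]) rotate([0, atan2(180, 525), 0]) cube([43, 47, 555]);
translate([448, 68, 0]) mirror([1, 0, 0]) rotate([0, atan2(180, 525), 0]) cube([43, 47, 555]);
translate([0, 679, 0]) rotate([0, atan2(180, 525), 0]) cube([43, 47, 555]);
translate([448, 679, 0]) mirror([1, 0, 0]) rotate([0, atan2(180, 525), 0]) cube([43, 47, 555]);


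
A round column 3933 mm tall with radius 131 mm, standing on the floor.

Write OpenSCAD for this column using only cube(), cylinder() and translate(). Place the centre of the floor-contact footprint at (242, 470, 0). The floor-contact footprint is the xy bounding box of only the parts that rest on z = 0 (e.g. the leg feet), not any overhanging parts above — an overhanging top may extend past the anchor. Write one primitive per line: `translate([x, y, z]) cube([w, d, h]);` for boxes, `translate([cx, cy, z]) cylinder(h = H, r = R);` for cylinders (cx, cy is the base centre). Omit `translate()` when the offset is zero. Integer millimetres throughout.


translate([242, 470, 0]) cylinder(h = 3933, r = 131);


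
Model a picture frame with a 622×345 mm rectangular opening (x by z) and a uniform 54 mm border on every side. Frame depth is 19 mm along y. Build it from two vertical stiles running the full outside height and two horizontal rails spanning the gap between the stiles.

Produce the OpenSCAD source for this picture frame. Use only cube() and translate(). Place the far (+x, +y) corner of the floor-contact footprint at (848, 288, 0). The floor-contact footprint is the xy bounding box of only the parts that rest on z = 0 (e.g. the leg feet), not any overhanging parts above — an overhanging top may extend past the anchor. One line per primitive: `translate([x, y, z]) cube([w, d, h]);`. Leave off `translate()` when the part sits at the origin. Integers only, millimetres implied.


translate([118, 269, 0]) cube([54, 19, 453]);
translate([794, 269, 0]) cube([54, 19, 453]);
translate([172, 269, 0]) cube([622, 19, 54]);
translate([172, 269, 399]) cube([622, 19, 54]);


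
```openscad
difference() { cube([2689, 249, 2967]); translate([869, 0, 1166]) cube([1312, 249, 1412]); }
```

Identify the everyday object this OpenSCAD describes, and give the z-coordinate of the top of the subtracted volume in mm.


A wall with a window opening. The window head height is 2578 mm.

A wall with a rectangular opening subtracted — a window. Sill at z = 1166, opening 1412 mm tall, so the head is at 1166 + 1412 = 2578 mm.


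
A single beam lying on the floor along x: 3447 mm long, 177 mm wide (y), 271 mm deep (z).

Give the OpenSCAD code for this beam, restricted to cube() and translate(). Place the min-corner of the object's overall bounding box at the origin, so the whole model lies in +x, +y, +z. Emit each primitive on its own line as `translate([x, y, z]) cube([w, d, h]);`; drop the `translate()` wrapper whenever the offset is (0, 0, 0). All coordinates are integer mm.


cube([3447, 177, 271]);


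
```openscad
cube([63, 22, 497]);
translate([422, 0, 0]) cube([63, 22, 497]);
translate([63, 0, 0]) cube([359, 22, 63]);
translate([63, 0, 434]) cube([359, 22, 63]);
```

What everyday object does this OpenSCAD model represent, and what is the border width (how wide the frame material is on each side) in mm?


A picture frame. The border width is 63 mm.

Four thin pieces enclosing a rectangular opening — a picture frame. The two full-height stiles are 497 mm tall; the top rail sits at z = 434 and is 63 mm tall, so the border above the opening is 497 − 434 = 63 mm, matching the stile x-width.


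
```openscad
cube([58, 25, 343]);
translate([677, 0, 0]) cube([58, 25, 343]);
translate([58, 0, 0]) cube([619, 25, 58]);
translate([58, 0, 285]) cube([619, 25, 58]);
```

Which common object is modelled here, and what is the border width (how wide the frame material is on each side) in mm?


A picture frame. The border width is 58 mm.

Four thin pieces enclosing a rectangular opening — a picture frame. The two full-height stiles are 343 mm tall; the top rail sits at z = 285 and is 58 mm tall, so the border above the opening is 343 − 285 = 58 mm, matching the stile x-width.


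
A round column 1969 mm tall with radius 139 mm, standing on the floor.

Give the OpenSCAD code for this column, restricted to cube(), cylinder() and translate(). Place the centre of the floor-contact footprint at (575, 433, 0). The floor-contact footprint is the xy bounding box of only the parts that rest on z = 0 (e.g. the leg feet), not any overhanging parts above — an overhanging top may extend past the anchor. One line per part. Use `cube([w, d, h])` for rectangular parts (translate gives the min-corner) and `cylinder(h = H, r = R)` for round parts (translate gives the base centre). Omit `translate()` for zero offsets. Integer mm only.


translate([575, 433, 0]) cylinder(h = 1969, r = 139);


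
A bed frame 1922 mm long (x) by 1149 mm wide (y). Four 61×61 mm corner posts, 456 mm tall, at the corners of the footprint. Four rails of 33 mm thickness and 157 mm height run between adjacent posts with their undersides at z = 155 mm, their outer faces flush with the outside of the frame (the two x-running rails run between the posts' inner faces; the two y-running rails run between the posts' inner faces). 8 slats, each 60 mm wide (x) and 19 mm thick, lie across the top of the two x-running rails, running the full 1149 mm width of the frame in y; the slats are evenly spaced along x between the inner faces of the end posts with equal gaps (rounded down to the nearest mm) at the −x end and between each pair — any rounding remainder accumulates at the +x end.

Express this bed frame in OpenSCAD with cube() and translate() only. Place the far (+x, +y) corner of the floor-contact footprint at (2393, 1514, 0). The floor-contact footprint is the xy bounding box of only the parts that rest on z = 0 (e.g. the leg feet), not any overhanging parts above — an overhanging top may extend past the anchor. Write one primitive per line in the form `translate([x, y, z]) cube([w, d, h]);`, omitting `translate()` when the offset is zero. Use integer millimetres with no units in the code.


translate([471, 365, 0]) cube([61, 61, 456]);
translate([471, 1453, 0]) cube([61, 61, 456]);
translate([2332, 365, 0]) cube([61, 61, 456]);
translate([2332, 1453, 0]) cube([61, 61, 456]);
translate([532, 365, 155]) cube([1800, 33, 157]);
translate([532, 1481, 155]) cube([1800, 33, 157]);
translate([471, 426, 155]) cube([33, 1027, 157]);
translate([2360, 426, 155]) cube([33, 1027, 157]);
translate([678, 365, 312]) cube([60, 1149, 19]);
translate([884, 365, 312]) cube([60, 1149, 19]);
translate([1090, 365, 312]) cube([60, 1149, 19]);
translate([1296, 365, 312]) cube([60, 1149, 19]);
translate([1502, 365, 312]) cube([60, 1149, 19]);
translate([1708, 365, 312]) cube([60, 1149, 19]);
translate([1914, 365, 312]) cube([60, 1149, 19]);
translate([2120, 365, 312]) cube([60, 1149, 19]);


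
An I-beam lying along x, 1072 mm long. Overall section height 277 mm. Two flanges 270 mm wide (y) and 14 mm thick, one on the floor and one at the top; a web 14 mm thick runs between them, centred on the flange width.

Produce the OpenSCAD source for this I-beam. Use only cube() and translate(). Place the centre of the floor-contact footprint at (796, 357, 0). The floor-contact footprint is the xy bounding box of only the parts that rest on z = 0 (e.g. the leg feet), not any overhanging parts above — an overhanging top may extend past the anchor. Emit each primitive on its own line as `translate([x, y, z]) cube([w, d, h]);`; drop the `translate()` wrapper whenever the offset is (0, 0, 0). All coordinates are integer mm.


translate([260, 222, 0]) cube([1072, 270, 14]);
translate([260, 350, 14]) cube([1072, 14, 249]);
translate([260, 222, 263]) cube([1072, 270, 14]);


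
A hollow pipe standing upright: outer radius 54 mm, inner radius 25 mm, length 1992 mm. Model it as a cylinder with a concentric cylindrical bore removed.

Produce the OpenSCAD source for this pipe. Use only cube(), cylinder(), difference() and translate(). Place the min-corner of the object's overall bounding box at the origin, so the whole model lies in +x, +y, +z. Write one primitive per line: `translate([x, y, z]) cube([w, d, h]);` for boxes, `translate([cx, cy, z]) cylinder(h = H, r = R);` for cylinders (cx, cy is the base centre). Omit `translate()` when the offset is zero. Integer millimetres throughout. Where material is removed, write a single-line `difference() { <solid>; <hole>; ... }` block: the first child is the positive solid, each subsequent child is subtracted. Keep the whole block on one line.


difference() { translate([54, 54, 0]) cylinder(h = 1992, r = 54); translate([54, 54, 0]) cylinder(h = 1992, r = 25); }


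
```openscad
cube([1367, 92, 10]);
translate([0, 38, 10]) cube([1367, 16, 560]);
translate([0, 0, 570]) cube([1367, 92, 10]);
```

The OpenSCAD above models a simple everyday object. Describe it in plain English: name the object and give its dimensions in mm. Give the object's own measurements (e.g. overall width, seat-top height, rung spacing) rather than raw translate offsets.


An I-beam lying along x, 1367 mm long. Overall section height 580 mm. Two flanges 92 mm wide (y) and 10 mm thick, one on the floor and one at the top; a web 16 mm thick runs between them, centred on the flange width.


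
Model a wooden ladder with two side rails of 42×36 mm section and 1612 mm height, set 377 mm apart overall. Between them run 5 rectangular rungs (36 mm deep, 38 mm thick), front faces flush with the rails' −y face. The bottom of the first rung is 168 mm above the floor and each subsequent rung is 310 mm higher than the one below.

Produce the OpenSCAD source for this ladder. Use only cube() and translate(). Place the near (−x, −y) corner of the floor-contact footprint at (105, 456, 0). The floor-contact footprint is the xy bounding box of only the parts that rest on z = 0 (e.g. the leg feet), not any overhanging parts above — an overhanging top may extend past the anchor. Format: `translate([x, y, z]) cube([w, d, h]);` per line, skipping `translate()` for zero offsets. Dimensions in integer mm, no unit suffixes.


translate([105, 456, 0]) cube([42, 36, 1612]);
translate([440, 456, 0]) cube([42, 36, 1612]);
translate([147, 456, 168]) cube([293, 36, 38]);
translate([147, 456, 478]) cube([293, 36, 38]);
translate([147, 456, 788]) cube([293, 36, 38]);
translate([147, 456, 1098]) cube([293, 36, 38]);
translate([147, 456, 1408]) cube([293, 36, 38]);


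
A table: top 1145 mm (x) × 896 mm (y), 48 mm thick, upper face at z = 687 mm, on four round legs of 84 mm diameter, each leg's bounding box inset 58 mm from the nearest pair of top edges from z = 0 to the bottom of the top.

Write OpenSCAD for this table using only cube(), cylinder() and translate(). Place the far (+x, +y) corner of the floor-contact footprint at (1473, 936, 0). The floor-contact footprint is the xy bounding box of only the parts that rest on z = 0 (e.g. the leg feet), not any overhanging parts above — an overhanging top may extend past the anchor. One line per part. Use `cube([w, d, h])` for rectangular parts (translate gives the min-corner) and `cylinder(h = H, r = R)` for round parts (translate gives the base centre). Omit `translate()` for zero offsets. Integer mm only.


translate([386, 98, 639]) cube([1145, 896, 48]);
translate([486, 198, 0]) cylinder(h = 639, r = 42);
translate([1431, 198, 0]) cylinder(h = 639, r = 42);
translate([486, 894, 0]) cylinder(h = 639, r = 42);
translate([1431, 894, 0]) cylinder(h = 639, r = 42);


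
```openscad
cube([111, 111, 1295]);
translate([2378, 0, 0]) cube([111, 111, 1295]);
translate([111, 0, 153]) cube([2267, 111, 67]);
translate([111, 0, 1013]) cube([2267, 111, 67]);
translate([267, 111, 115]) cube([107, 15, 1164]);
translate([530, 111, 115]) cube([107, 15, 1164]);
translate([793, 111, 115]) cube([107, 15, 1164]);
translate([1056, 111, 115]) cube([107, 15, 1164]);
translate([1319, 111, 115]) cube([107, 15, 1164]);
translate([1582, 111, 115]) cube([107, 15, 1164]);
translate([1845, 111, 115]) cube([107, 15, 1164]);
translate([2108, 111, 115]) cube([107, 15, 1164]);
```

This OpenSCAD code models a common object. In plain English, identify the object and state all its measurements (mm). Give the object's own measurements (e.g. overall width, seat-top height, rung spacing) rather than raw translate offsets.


A fence section. Two 111×111 mm posts, 1295 mm tall, stand on the floor with a clear span of 2267 mm between their inner faces. Two horizontal rails of 111×67 mm section span the gap between the posts with their undersides at z = 153 mm and z = 1013 mm, flush with the posts' −y face. 8 pickets, each 107 mm wide, 15 mm thick and 1164 mm tall, are fixed to the +y face of the rails with their bottoms at z = 115 mm, spaced across the span with a 156 mm gap after the −x post and between neighbouring pickets, with 163 mm left before the +x post.


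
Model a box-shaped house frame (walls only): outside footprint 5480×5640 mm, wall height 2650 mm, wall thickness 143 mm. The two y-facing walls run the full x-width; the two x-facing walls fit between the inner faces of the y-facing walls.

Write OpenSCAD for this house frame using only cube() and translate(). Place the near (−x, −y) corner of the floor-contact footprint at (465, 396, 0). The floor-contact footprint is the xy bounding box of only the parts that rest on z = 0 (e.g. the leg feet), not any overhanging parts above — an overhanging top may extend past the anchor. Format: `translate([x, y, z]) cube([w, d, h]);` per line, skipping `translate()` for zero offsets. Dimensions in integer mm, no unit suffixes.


translate([465, 396, 0]) cube([5480, 143, 2650]);
translate([465, 5893, 0]) cube([5480, 143, 2650]);
translate([465, 539, 0]) cube([143, 5354, 2650]);
translate([5802, 539, 0]) cube([143, 5354, 2650]);


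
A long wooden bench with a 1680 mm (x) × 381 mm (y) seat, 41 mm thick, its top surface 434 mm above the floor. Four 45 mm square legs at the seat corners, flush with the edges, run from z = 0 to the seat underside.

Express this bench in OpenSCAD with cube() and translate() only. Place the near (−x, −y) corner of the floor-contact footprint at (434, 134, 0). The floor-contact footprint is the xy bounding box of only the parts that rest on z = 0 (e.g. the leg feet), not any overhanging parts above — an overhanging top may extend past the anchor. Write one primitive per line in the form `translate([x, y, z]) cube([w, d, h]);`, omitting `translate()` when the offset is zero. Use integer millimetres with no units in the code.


// leg_h = 434 − 41 = 393
translate([434, 134, 393]) cube([1680, 381, 41]);
translate([434, 134, 0]) cube([45, 45, 393]);
translate([434, 470, 0]) cube([45, 45, 393]);
translate([2069, 134, 0]) cube([45, 45, 393]);
translate([2069, 470, 0]) cube([45, 45, 393]);


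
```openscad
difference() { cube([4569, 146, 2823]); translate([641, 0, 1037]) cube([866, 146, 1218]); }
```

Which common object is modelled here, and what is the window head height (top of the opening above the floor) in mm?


A wall with a window opening. The window head height is 2255 mm.

A wall with a rectangular opening subtracted — a window. Sill at z = 1037, opening 1218 mm tall, so the head is at 1037 + 1218 = 2255 mm.
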